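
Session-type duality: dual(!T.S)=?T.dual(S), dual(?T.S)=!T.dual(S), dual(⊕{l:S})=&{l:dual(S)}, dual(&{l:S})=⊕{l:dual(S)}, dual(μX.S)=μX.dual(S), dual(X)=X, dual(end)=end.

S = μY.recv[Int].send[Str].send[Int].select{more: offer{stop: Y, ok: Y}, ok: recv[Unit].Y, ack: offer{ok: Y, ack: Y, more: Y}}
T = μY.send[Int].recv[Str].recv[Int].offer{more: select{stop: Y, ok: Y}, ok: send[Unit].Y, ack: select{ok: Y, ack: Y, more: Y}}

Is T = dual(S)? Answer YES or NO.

μY ‖ μY  ✓ (binder kept)
  recv[Int] ‖ send[Int]  ✓
    send[Str] ‖ recv[Str]  ✓
      send[Int] ‖ recv[Int]  ✓
        select{more,ok,ack} ‖ offer{more,ok,ack}  ✓ label sets agree
          • more:
            offer{stop,ok} ‖ select{stop,ok}  ✓ label sets agree
              • stop:
                Y ‖ Y  ✓
              • ok:
                Y ‖ Y  ✓
          • ok:
            recv[Unit] ‖ send[Unit]  ✓
              Y ‖ Y  ✓
          • ack:
            offer{ok,ack,more} ‖ select{ok,ack,more}  ✓ label sets agree
              • ok:
                Y ‖ Y  ✓
              • ack:
                Y ‖ Y  ✓
              • more:
                Y ‖ Y  ✓

YES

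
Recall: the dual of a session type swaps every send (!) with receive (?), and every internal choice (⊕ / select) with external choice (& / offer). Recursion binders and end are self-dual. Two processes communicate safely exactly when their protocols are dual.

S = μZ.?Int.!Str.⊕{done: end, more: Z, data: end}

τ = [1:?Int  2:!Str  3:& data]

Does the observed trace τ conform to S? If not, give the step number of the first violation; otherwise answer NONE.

3

step 1: ?Int  ok  now at !Str.⊕{done: end, more: μZ.…, data: end}
step 2: !Str  ok  now at ⊕{done: end, more: μZ.…, data: end}
step 3: got & data, protocol expects ⊕ done or ⊕ more or ⊕ data  ✗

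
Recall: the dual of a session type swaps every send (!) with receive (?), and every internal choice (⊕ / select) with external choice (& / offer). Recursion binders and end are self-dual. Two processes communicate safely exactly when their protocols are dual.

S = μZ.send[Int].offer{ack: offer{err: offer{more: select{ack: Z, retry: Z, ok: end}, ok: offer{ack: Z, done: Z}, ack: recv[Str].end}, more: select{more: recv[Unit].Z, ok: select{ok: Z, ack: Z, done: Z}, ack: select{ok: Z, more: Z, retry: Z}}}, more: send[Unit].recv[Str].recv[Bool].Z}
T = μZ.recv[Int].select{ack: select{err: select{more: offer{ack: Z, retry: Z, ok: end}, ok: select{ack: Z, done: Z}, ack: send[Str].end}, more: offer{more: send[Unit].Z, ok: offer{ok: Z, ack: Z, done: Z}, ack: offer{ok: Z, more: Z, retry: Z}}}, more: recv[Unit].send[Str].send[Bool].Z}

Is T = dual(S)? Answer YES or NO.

YES

μZ ‖ μZ  match (μ self-dual)
  send[Int] ‖ recv[Int]  match
    offer{ack,more} ‖ select{ack,more}  match same labels
      [ack]
        offer{err,more} ‖ select{err,more}  match same labels
          [err]
            offer{more,ok,ack} ‖ select{more,ok,ack}  match same labels
              [more]
                select{ack,retry,ok} ‖ offer{ack,retry,ok}  match same labels
                  [ack]
                    Z ‖ Z  match
                  [retry]
                    Z ‖ Z  match
                  [ok]
                    end ‖ end  match
              [ok]
                offer{ack,done} ‖ select{ack,done}  match same labels
                  [ack]
                    Z ‖ Z  match
                  [done]
                    Z ‖ Z  match
              [ack]
                recv[Str] ‖ send[Str]  match
                  end ‖ end  match
          [more]
            select{more,ok,ack} ‖ offer{more,ok,ack}  match same labels
              [more]
                recv[Unit] ‖ send[Unit]  match
                  Z ‖ Z  match
              [ok]
                select{ok,ack,done} ‖ offer{ok,ack,done}  match same labels
                  [ok]
                    Z ‖ Z  match
                  [ack]
                    Z ‖ Z  match
                  [done]
                    Z ‖ Z  match
              [ack]
                select{ok,more,retry} ‖ offer{ok,more,retry}  match same labels
                  [ok]
                    Z ‖ Z  match
                  [more]
                    Z ‖ Z  match
                  [retry]
                    Z ‖ Z  match
      [more]
        send[Unit] ‖ recv[Unit]  match
          recv[Str] ‖ send[Str]  match
            recv[Bool] ‖ send[Bool]  match
              Z ‖ Z  match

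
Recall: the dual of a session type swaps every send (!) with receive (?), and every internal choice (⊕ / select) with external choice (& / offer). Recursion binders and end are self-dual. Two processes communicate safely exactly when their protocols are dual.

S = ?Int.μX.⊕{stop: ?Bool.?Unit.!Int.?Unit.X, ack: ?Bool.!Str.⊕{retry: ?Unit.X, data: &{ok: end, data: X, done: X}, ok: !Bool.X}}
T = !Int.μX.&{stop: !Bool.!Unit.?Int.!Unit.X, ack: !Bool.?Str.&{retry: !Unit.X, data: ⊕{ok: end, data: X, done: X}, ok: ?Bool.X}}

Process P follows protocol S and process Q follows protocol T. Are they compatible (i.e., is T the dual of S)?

?Int | !Int  ok
  μX | μX  ok (binder kept)
    ⊕{stop,ack} | &{stop,ack}  ok label sets agree
      [stop]
        ?Bool | !Bool  ok
          ?Unit | !Unit  ok
            !Int | ?Int  ok
              ?Unit | !Unit  ok
                X | X  ok
      [ack]
        ?Bool | !Bool  ok
          !Str | ?Str  ok
            ⊕{retry,data,ok} | &{retry,data,ok}  ok label sets agree
              [retry]
                ?Unit | !Unit  ok
                  X | X  ok
              [data]
                &{ok,data,done} | ⊕{ok,data,done}  ok label sets agree
                  [ok]
                    end | end  ok
                  [data]
                    X | X  ok
                  [done]
                    X | X  ok
              [ok]
                !Bool | ?Bool  ok
                  X | X  ok

YES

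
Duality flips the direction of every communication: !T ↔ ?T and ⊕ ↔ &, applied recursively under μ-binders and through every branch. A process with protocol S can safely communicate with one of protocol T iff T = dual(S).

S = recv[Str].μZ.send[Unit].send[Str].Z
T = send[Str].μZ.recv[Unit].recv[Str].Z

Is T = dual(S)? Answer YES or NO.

YES

recv[Str] vs send[Str]  ✓
  μZ vs μZ  ✓ (μ self-dual)
    send[Unit] vs recv[Unit]  ✓
      send[Str] vs recv[Str]  ✓
        Z vs Z  ✓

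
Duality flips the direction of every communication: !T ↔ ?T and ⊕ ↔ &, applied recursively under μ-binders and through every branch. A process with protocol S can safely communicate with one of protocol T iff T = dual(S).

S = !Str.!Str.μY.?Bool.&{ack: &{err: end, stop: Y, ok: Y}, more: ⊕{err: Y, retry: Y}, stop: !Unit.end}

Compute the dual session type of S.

!Str ↦ ?Str
  !Str ↦ ?Str
    μY ↦ μY  (binder kept)
      ?Bool ↦ !Bool
        &{ack,more,stop} ↦ ⊕{ack,more,stop}  (external→internal)
          • ack:
            &{err,stop,ok} ↦ ⊕{err,stop,ok}  (external→internal)
              • err:
                end self-dual
              • stop:
                Y self-dual
              • ok:
                Y self-dual
          • more:
            ⊕{err,retry} ↦ &{err,retry}  (⊕→&)
              • err:
                Y self-dual
              • retry:
                Y self-dual
          • stop:
            !Unit ↦ ?Unit
              end self-dual

?Str.?Str.μY.!Bool.⊕{ack: ⊕{err: end, stop: Y, ok: Y}, more: &{err: Y, retry: Y}, stop: ?Unit.end}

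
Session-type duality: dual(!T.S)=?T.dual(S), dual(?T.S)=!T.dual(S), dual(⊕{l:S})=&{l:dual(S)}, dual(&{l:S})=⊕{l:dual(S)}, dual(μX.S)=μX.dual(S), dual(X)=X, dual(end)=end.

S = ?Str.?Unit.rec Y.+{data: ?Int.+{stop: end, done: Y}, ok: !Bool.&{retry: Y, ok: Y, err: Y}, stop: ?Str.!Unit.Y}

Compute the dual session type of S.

?Str ↦ !Str
  ?Unit ↦ !Unit
    rec Y ↦ rec Y  (binder kept)
      +{data,ok,stop} ↦ &{data,ok,stop}  (select→offer)
        [data]
          ?Int ↦ !Int
            +{stop,done} ↦ &{stop,done}  (select→offer)
              [stop]
                dual(end) = end
              [done]
                dual(Y) = Y
        [ok]
          !Bool ↦ ?Bool
            &{retry,ok,err} ↦ +{retry,ok,err}  (external→internal)
              [retry]
                dual(Y) = Y
              [ok]
                dual(Y) = Y
              [err]
                dual(Y) = Y
        [stop]
          ?Str ↦ !Str
            !Unit ↦ ?Unit
              dual(Y) = Y

!Str.!Unit.rec Y.&{data: !Int.&{stop: end, done: Y}, ok: ?Bool.+{retry: Y, ok: Y, err: Y}, stop: !Str.?Unit.Y}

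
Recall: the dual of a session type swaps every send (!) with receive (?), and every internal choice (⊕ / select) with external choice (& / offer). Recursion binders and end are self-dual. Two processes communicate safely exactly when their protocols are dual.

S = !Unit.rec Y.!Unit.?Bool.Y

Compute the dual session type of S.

?Unit.rec Y.?Unit.!Bool.Y

!Unit = ?Unit
  rec Y = rec Y  (μ self-dual)
    !Unit = ?Unit
      ?Bool = !Bool
        dual(Y) = Y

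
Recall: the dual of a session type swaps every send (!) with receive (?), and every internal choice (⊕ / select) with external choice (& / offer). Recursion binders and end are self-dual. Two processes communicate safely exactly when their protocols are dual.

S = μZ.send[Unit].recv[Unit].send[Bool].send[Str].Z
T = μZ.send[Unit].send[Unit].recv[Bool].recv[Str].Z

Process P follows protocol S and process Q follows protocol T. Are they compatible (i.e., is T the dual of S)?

μZ ‖ μZ  ✓ (μ self-dual)
  send[Unit] ‖ send[Unit]  ✗ same direction on both sides — not dual

NO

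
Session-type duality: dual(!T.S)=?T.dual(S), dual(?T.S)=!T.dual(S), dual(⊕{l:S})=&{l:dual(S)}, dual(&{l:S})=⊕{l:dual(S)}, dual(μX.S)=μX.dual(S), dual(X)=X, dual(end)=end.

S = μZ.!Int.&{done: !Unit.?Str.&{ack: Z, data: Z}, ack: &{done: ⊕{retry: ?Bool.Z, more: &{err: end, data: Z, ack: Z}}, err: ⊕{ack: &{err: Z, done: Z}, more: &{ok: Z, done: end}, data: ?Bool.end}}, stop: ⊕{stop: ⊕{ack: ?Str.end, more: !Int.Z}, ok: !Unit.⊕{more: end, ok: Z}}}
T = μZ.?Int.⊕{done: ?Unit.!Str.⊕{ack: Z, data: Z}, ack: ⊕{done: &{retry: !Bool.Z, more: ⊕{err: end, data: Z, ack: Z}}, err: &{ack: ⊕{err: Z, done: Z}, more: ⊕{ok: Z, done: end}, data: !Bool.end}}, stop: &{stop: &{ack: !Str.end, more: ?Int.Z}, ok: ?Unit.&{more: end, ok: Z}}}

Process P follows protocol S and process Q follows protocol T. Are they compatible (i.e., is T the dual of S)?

μZ vs μZ  match (μ self-dual)
  !Int vs ?Int  match
    &{done,ack,stop} vs ⊕{done,ack,stop}  match label sets agree
      case done:
        !Unit vs ?Unit  match
          ?Str vs !Str  match
            &{ack,data} vs ⊕{ack,data}  match label sets agree
              case ack:
                Z vs Z  match
              case data:
                Z vs Z  match
      case ack:
        &{done,err} vs ⊕{done,err}  match label sets agree
          case done:
            ⊕{retry,more} vs &{retry,more}  match label sets agree
              case retry:
                ?Bool vs !Bool  match
                  Z vs Z  match
              case more:
                &{err,data,ack} vs ⊕{err,data,ack}  match label sets agree
                  case err:
                    end vs end  match
                  case data:
                    Z vs Z  match
                  case ack:
                    Z vs Z  match
          case err:
            ⊕{ack,more,data} vs &{ack,more,data}  match label sets agree
              case ack:
                &{err,done} vs ⊕{err,done}  match label sets agree
                  case err:
                    Z vs Z  match
                  case done:
                    Z vs Z  match
              case more:
                &{ok,done} vs ⊕{ok,done}  match label sets agree
                  case ok:
                    Z vs Z  match
                  case done:
                    end vs end  match
              case data:
                ?Bool vs !Bool  match
                  end vs end  match
      case stop:
        ⊕{stop,ok} vs &{stop,ok}  match label sets agree
          case stop:
            ⊕{ack,more} vs &{ack,more}  match label sets agree
              case ack:
                ?Str vs !Str  match
                  end vs end  match
              case more:
                !Int vs ?Int  match
                  Z vs Z  match
          case ok:
            !Unit vs ?Unit  match
              ⊕{more,ok} vs &{more,ok}  match label sets agree
                case more:
                  end vs end  match
                case ok:
                  Z vs Z  match

YES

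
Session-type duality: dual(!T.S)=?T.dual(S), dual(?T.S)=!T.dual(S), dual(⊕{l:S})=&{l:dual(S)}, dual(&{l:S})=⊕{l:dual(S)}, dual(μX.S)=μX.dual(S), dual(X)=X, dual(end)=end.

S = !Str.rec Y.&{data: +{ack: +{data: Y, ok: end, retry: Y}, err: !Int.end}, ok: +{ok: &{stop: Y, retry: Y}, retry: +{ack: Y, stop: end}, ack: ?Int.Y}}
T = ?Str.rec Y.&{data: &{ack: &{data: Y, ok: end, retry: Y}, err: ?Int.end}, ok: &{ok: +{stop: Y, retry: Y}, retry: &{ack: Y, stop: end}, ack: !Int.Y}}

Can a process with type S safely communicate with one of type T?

!Str | ?Str  match
  rec Y | rec Y  match (binder kept)
    &{data,ok} | &{data,ok}  ✗ choice polarity not flipped — not dual

NO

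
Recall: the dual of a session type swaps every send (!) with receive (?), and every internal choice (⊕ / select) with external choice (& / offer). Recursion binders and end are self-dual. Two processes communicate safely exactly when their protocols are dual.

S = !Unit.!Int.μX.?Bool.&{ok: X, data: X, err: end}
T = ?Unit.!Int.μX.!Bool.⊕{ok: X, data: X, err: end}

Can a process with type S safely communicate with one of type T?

NO

!Unit | ?Unit  match
  !Int | !Int  ✗ same direction on both sides — not dual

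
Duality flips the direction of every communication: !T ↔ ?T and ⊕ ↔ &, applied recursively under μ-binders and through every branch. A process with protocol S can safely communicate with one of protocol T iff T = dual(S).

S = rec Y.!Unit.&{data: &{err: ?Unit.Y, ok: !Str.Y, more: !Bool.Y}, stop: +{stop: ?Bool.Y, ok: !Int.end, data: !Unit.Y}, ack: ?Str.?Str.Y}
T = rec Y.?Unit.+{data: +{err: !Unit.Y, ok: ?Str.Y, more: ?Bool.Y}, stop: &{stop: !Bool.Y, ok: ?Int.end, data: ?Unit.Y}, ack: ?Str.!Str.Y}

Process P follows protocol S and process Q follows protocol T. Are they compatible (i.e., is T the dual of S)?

NO

rec Y ‖ rec Y  match (rec unchanged)
  !Unit ‖ ?Unit  match
    &{data,stop,ack} ‖ +{data,stop,ack}  match same labels
      • data:
        &{err,ok,more} ‖ +{err,ok,more}  match same labels
          • err:
            ?Unit ‖ !Unit  match
              Y ‖ Y  match
          • ok:
            !Str ‖ ?Str  match
              Y ‖ Y  match
          • more:
            !Bool ‖ ?Bool  match
              Y ‖ Y  match
      • stop:
        +{stop,ok,data} ‖ &{stop,ok,data}  match same labels
          • stop:
            ?Bool ‖ !Bool  match
              Y ‖ Y  match
          • ok:
            !Int ‖ ?Int  match
              end ‖ end  match
          • data:
            !Unit ‖ ?Unit  match
              Y ‖ Y  match
      • ack:
        ?Str ‖ ?Str  ✗ same direction on both sides — not dual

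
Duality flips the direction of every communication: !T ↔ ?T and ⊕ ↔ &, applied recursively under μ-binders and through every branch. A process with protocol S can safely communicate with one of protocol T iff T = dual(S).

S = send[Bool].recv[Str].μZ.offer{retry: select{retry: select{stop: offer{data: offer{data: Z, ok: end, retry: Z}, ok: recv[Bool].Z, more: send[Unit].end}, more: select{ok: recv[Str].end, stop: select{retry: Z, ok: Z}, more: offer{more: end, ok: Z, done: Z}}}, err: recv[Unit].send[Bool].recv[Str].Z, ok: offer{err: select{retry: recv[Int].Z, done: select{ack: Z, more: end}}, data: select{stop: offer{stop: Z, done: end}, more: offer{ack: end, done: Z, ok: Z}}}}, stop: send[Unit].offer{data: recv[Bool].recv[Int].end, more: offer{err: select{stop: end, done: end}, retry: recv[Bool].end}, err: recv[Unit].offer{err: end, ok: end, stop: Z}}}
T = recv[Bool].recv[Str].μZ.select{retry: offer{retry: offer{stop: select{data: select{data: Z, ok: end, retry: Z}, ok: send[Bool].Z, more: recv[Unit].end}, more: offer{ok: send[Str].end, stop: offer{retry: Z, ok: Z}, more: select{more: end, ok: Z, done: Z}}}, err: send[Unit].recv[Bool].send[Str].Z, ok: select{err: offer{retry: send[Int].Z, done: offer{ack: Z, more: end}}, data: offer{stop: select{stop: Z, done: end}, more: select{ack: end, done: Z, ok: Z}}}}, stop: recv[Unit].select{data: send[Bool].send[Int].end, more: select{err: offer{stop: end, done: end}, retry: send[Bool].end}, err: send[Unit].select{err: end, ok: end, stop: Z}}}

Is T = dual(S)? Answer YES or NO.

send[Bool] | recv[Bool]  ok
  recv[Str] | recv[Str]  ✗ same direction on both sides — not dual

NO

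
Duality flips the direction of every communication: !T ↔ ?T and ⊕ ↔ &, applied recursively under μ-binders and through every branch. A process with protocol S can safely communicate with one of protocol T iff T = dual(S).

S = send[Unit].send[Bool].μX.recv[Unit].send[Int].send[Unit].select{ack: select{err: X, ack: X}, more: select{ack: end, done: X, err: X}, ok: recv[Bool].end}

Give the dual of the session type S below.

recv[Unit].recv[Bool].μX.send[Unit].recv[Int].recv[Unit].offer{ack: offer{err: X, ack: X}, more: offer{ack: end, done: X, err: X}, ok: send[Bool].end}

send[Unit] → recv[Unit]
  send[Bool] → recv[Bool]
    μX → μX  (rec unchanged)
      recv[Unit] → send[Unit]
        send[Int] → recv[Int]
          send[Unit] → recv[Unit]
            select{ack,more,ok} → offer{ack,more,ok}  (internal→external)
              [ack]
                select{err,ack} → offer{err,ack}  (internal→external)
                  [err]
                    X self-dual
                  [ack]
                    X self-dual
              [more]
                select{ack,done,err} → offer{ack,done,err}  (internal→external)
                  [ack]
                    end self-dual
                  [done]
                    X self-dual
                  [err]
                    X self-dual
              [ok]
                recv[Bool] → send[Bool]
                  end self-dual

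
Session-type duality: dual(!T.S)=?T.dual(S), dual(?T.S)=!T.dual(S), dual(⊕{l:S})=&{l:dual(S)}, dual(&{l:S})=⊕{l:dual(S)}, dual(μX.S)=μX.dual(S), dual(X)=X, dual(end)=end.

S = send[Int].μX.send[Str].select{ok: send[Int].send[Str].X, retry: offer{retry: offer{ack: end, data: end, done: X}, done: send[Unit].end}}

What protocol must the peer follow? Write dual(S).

send[Int] = recv[Int]
  μX = μX  (binder kept)
    send[Str] = recv[Str]
      select{ok,retry} = offer{ok,retry}  (internal→external)
        [ok]
          send[Int] = recv[Int]
            send[Str] = recv[Str]
              dual(X) = X
        [retry]
          offer{retry,done} = select{retry,done}  (offer→select)
            [retry]
              offer{ack,data,done} = select{ack,data,done}  (offer→select)
                [ack]
                  dual(end) = end
                [data]
                  dual(end) = end
                [done]
                  dual(X) = X
            [done]
              send[Unit] = recv[Unit]
                dual(end) = end

recv[Int].μX.recv[Str].offer{ok: recv[Int].recv[Str].X, retry: select{retry: select{ack: end, data: end, done: X}, done: recv[Unit].end}}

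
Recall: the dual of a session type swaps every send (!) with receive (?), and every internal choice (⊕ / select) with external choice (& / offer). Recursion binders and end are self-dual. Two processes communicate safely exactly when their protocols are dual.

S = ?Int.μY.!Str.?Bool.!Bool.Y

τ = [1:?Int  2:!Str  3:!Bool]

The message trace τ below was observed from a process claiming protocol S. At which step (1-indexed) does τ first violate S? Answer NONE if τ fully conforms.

[1] ?Int  match  now at μY.…
[2] !Str  match  now at ?Bool.!Bool.μY.…
[3] got !Bool, protocol expects ?Bool  ✗

3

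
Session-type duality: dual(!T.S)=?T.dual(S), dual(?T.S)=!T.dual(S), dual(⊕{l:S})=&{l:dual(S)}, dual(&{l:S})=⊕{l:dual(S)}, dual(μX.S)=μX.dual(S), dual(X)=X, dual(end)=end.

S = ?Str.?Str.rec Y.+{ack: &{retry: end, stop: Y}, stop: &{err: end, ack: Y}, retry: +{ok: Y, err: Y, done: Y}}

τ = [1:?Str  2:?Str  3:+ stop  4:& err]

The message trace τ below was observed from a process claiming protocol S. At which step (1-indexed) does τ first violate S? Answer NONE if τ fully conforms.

NONE

[1] ?Str  ✓  residual = ?Str.rec Y.…
[2] ?Str  ✓  residual = rec Y.…
[3] + stop  ✓  residual = &{err: end, ack: rec Y.…}
[4] & err  ✓  residual = end
trace exhausted — no violation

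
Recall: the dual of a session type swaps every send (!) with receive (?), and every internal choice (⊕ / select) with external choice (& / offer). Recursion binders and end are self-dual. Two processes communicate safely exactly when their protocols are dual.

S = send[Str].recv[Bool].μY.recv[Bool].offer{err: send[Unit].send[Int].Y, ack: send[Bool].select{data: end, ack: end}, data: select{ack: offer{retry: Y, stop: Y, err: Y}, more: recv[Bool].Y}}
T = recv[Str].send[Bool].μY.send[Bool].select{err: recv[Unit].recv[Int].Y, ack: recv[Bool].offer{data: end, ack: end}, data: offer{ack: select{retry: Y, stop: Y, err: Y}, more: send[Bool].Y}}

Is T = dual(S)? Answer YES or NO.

send[Str] vs recv[Str]  ✓
  recv[Bool] vs send[Bool]  ✓
    μY vs μY  ✓ (rec unchanged)
      recv[Bool] vs send[Bool]  ✓
        offer{err,ack,data} vs select{err,ack,data}  ✓ label sets agree
          [err]
            send[Unit] vs recv[Unit]  ✓
              send[Int] vs recv[Int]  ✓
                Y vs Y  ✓
          [ack]
            send[Bool] vs recv[Bool]  ✓
              select{data,ack} vs offer{data,ack}  ✓ label sets agree
                [data]
                  end vs end  ✓
                [ack]
                  end vs end  ✓
          [data]
            select{ack,more} vs offer{ack,more}  ✓ label sets agree
              [ack]
                offer{retry,stop,err} vs select{retry,stop,err}  ✓ label sets agree
                  [retry]
                    Y vs Y  ✓
                  [stop]
                    Y vs Y  ✓
                  [err]
                    Y vs Y  ✓
              [more]
                recv[Bool] vs send[Bool]  ✓
                  Y vs Y  ✓

YES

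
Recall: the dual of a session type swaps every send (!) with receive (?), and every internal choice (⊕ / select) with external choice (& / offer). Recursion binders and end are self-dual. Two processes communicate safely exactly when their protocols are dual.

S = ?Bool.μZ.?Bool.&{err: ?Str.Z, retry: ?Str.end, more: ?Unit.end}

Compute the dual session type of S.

?Bool = !Bool
  μZ = μZ  (μ self-dual)
    ?Bool = !Bool
      &{err,retry,more} = ⊕{err,retry,more}  (offer→select)
        case err:
          ?Str = !Str
            Z self-dual
        case retry:
          ?Str = !Str
            end self-dual
        case more:
          ?Unit = !Unit
            end self-dual

!Bool.μZ.!Bool.⊕{err: !Str.Z, retry: !Str.end, more: !Unit.end}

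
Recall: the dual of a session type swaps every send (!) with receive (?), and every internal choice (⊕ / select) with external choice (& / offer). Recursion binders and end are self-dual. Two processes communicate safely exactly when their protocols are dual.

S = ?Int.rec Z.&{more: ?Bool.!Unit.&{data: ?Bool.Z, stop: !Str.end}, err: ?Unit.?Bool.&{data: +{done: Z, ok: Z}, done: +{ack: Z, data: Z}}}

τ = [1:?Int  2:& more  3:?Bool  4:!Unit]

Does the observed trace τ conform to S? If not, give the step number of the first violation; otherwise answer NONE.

NONE

step 1: ?Int  ✓  state: rec Z.…
step 2: & more  ✓  state: ?Bool.!Unit.&{data: ?Bool.rec Z.…, stop: !Str.end}
step 3: ?Bool  ✓  state: !Unit.&{data: ?Bool.rec Z.…, stop: !Str.end}
step 4: !Unit  ✓  state: &{data: ?Bool.rec Z.…, stop: !Str.end}
τ conforms to S (length 4)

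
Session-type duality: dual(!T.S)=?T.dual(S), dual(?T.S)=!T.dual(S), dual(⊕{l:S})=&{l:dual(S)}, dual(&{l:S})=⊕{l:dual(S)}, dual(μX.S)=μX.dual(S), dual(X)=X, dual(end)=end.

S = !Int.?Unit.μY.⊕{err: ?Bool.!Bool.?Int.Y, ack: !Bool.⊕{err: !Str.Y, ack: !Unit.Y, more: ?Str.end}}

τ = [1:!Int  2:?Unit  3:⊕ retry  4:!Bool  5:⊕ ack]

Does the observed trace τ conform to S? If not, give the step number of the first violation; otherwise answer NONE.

3

step 1: !Int  ✓  state: ?Unit.μY.…
step 2: ?Unit  ✓  state: μY.…
step 3: got ⊕ retry, protocol expects ⊕ err or ⊕ ack  ✗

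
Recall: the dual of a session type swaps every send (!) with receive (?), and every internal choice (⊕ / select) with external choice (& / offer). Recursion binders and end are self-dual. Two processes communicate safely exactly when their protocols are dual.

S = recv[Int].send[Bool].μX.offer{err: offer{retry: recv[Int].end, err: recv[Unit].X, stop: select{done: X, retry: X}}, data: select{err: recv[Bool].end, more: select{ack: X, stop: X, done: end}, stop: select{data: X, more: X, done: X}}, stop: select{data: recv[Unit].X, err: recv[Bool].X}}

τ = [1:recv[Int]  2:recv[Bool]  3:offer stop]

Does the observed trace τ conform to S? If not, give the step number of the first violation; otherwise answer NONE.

2

[1] recv[Int]  match  cont: send[Bool].μX.…
[2] got recv[Bool], protocol expects send[Bool]  ✗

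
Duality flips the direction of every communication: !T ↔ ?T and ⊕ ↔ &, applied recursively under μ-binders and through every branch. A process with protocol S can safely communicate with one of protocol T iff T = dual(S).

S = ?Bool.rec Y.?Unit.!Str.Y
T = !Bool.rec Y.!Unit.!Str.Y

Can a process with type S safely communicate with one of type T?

?Bool ‖ !Bool  ✓
  rec Y ‖ rec Y  ✓ (binder kept)
    ?Unit ‖ !Unit  ✓
      !Str ‖ !Str  ✗ same direction on both sides — not dual

NO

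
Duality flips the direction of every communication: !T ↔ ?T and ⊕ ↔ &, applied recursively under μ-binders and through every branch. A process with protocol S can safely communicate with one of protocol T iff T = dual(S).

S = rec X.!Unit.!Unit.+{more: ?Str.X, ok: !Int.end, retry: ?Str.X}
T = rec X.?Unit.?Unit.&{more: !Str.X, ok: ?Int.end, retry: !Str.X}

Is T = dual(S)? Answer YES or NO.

rec X vs rec X  match (μ self-dual)
  !Unit vs ?Unit  match
    !Unit vs ?Unit  match
      +{more,ok,retry} vs &{more,ok,retry}  match labels match
        case more:
          ?Str vs !Str  match
            X vs X  match
        case ok:
          !Int vs ?Int  match
            end vs end  match
        case retry:
          ?Str vs !Str  match
            X vs X  match

YES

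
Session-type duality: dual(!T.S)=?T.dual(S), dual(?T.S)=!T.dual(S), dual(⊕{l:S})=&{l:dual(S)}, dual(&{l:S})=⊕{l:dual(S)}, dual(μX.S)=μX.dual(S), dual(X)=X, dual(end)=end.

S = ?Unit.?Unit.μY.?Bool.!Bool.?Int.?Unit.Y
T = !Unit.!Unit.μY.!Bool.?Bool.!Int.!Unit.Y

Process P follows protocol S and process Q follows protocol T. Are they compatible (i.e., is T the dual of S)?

?Unit vs !Unit  match
  ?Unit vs !Unit  match
    μY vs μY  match (μ self-dual)
      ?Bool vs !Bool  match
        !Bool vs ?Bool  match
          ?Int vs !Int  match
            ?Unit vs !Unit  match
              Y vs Y  match

YES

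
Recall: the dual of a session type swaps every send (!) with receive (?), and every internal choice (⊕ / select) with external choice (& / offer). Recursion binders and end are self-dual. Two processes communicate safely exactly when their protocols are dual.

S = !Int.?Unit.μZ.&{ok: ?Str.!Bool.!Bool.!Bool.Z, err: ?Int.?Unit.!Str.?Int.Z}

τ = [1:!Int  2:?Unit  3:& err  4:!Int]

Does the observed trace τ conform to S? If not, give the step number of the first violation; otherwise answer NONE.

step 1: !Int  ✓  residual = ?Unit.μZ.…
step 2: ?Unit  ✓  residual = μZ.…
step 3: & err  ✓  residual = ?Int.?Unit.!Str.?Int.μZ.…
step 4: got !Int, protocol expects ?Int  ✗

4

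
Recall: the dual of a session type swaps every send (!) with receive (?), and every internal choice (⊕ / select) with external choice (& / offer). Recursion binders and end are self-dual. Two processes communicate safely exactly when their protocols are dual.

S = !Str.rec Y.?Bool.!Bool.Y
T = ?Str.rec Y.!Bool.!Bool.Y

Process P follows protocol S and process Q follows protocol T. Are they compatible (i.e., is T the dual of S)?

!Str | ?Str  match
  rec Y | rec Y  match (μ self-dual)
    ?Bool | !Bool  match
      !Bool | !Bool  ✗ same direction on both sides — not dual

NO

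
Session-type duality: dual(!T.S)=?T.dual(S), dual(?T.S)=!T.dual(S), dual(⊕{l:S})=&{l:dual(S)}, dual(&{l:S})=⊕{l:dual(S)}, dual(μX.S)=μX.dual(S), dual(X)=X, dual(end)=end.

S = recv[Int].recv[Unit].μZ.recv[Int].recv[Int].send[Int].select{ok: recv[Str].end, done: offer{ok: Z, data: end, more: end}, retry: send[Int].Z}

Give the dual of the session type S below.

send[Int].send[Unit].μZ.send[Int].send[Int].recv[Int].offer{ok: send[Str].end, done: select{ok: Z, data: end, more: end}, retry: recv[Int].Z}

recv[Int] → send[Int]
  recv[Unit] → send[Unit]
    μZ → μZ  (rec unchanged)
      recv[Int] → send[Int]
        recv[Int] → send[Int]
          send[Int] → recv[Int]
            select{ok,done,retry} → offer{ok,done,retry}  (internal→external)
              case ok:
                recv[Str] → send[Str]
                  end self-dual
              case done:
                offer{ok,data,more} → select{ok,data,more}  (offer→select)
                  case ok:
                    Z self-dual
                  case data:
                    end self-dual
                  case more:
                    end self-dual
              case retry:
                send[Int] → recv[Int]
                  Z self-dual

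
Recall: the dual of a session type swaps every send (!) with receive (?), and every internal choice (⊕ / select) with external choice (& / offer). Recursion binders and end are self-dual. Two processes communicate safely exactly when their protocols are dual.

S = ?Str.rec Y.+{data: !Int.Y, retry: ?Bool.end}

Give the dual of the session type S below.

!Str.rec Y.&{data: ?Int.Y, retry: !Bool.end}

?Str = !Str
  rec Y = rec Y  (rec unchanged)
    +{data,retry} = &{data,retry}  (internal→external)
      • data:
        !Int = ?Int
          Y ↦ Y
      • retry:
        ?Bool = !Bool
          end ↦ end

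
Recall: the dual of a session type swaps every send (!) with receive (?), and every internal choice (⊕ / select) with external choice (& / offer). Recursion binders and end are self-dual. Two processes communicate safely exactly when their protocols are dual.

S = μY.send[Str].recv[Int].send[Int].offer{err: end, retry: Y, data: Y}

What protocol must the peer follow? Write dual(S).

μY.recv[Str].send[Int].recv[Int].select{err: end, retry: Y, data: Y}

μY = μY  (rec unchanged)
  send[Str] = recv[Str]
    recv[Int] = send[Int]
      send[Int] = recv[Int]
        offer{err,retry,data} = select{err,retry,data}  (external→internal)
          • err:
            end ↦ end
          • retry:
            Y ↦ Y
          • data:
            Y ↦ Y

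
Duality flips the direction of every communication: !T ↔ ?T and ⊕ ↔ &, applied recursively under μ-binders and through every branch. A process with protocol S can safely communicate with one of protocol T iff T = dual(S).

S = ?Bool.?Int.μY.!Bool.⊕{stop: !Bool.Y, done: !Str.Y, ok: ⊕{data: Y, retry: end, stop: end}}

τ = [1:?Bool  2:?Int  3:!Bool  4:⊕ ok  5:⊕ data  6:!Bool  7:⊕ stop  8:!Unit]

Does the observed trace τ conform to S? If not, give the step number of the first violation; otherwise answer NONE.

8

step 1: ?Bool  ok  cont: ?Int.μY.…
step 2: ?Int  ok  cont: μY.…
step 3: !Bool  ok  cont: ⊕{stop: !Bool.μY.…, done: !Str.μY.…, ok: ⊕{data: μY.…, retry: end, stop: end}}
step 4: ⊕ ok  ok  cont: ⊕{data: μY.…, retry: end, stop: end}
step 5: ⊕ data  ok  cont: μY.…
step 6: !Bool  ok  cont: ⊕{stop: !Bool.μY.…, done: !Str.μY.…, ok: ⊕{data: μY.…, retry: end, stop: end}}
step 7: ⊕ stop  ok  cont: !Bool.μY.…
step 8: got !Unit, protocol expects !Bool  ✗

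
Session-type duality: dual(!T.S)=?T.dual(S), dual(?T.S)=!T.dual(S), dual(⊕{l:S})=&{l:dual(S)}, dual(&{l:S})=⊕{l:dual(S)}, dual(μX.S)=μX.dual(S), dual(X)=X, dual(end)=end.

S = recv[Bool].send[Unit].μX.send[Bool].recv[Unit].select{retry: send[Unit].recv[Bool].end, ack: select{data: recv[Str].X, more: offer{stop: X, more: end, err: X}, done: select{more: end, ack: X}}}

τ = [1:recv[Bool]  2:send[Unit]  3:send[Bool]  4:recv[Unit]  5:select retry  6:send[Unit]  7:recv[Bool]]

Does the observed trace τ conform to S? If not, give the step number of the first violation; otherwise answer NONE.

NONE

[1] recv[Bool]  ✓  residual = send[Unit].μX.…
[2] send[Unit]  ✓  residual = μX.…
[3] send[Bool]  ✓  residual = recv[Unit].select{retry: send[Unit].recv[Bool].end, ack: select{data: recv[Str].μX.…, more: offer{stop: μX.…, more: end, err: μX.…}, done: select{more: end, ack: μX.…}}}
[4] recv[Unit]  ✓  residual = select{retry: send[Unit].recv[Bool].end, ack: select{data: recv[Str].μX.…, more: offer{stop: μX.…, more: end, err: μX.…}, done: select{more: end, ack: μX.…}}}
[5] select retry  ✓  residual = send[Unit].recv[Bool].end
[6] send[Unit]  ✓  residual = recv[Bool].end
[7] recv[Bool]  ✓  residual = end
trace exhausted — no violation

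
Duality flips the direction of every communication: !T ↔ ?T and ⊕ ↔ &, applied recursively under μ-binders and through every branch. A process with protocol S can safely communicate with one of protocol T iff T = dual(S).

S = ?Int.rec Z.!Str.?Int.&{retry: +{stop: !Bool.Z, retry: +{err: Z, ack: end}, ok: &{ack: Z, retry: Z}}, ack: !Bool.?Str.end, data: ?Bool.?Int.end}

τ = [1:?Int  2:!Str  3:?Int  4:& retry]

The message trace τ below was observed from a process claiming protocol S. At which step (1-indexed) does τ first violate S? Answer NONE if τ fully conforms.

NONE

@1 ?Int  ✓  residual = rec Z.…
@2 !Str  ✓  residual = ?Int.&{retry: +{stop: !Bool.rec Z.…, retry: +{err: rec Z.…, ack: end}, ok: &{ack: rec Z.…, retry: rec Z.…}}, ack: !Bool.?Str.end, data: ?Bool.?Int.end}
@3 ?Int  ✓  residual = &{retry: +{stop: !Bool.rec Z.…, retry: +{err: rec Z.…, ack: end}, ok: &{ack: rec Z.…, retry: rec Z.…}}, ack: !Bool.?Str.end, data: ?Bool.?Int.end}
@4 & retry  ✓  residual = +{stop: !Bool.rec Z.…, retry: +{err: rec Z.…, ack: end}, ok: &{ack: rec Z.…, retry: rec Z.…}}
trace exhausted — no violation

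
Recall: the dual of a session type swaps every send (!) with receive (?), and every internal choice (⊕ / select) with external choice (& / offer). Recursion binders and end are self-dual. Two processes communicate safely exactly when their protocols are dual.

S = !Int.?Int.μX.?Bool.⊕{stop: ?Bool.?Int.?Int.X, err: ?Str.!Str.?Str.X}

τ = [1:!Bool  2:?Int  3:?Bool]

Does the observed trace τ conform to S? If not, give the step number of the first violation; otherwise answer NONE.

@1 got !Bool, protocol expects !Int  ✗

1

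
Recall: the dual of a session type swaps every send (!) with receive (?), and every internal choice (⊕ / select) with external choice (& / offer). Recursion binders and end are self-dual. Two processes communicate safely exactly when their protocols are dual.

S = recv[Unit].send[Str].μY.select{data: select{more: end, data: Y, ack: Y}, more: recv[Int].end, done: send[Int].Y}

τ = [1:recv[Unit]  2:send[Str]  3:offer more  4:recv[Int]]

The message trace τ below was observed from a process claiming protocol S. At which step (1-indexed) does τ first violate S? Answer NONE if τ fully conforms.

3

@1 recv[Unit]  ok  now at send[Str].μY.…
@2 send[Str]  ok  now at μY.…
@3 got offer more, protocol expects select data or select more or select done  ✗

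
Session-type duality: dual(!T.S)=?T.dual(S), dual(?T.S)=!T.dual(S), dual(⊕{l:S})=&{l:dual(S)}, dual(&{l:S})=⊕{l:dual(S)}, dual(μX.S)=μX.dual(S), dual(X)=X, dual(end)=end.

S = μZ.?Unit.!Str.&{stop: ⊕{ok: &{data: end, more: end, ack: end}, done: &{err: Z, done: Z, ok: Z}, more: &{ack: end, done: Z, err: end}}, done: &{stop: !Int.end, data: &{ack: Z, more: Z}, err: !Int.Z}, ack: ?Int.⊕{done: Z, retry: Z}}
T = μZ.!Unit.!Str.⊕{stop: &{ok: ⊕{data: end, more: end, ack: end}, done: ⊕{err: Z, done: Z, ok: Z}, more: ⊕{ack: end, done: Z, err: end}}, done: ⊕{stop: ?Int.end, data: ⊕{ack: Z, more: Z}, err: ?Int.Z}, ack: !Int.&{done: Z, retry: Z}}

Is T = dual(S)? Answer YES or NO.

NO

μZ vs μZ  match (rec unchanged)
  ?Unit vs !Unit  match
    !Str vs !Str  ✗ same direction on both sides — not dual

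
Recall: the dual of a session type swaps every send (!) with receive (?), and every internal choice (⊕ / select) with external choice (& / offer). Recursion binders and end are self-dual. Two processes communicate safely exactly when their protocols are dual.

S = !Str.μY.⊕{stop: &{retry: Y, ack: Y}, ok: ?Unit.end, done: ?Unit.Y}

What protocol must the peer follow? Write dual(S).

!Str ↦ ?Str
  μY ↦ μY  (binder kept)
    ⊕{stop,ok,done} ↦ &{stop,ok,done}  (internal→external)
      case stop:
        &{retry,ack} ↦ ⊕{retry,ack}  (&→⊕)
          case retry:
            Y ↦ Y
          case ack:
            Y ↦ Y
      case ok:
        ?Unit ↦ !Unit
          end ↦ end
      case done:
        ?Unit ↦ !Unit
          Y ↦ Y

?Str.μY.&{stop: ⊕{retry: Y, ack: Y}, ok: !Unit.end, done: !Unit.Y}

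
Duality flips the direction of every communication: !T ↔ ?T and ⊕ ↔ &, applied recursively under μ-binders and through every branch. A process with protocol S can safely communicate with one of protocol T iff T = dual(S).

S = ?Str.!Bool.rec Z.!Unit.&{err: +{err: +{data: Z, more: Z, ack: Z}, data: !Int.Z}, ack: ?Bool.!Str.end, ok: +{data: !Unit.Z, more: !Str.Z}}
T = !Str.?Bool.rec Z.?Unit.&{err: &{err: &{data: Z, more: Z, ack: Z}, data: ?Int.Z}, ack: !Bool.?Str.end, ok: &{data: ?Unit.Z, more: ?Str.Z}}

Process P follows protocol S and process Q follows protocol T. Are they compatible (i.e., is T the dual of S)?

NO

?Str | !Str  ok
  !Bool | ?Bool  ok
    rec Z | rec Z  ok (μ self-dual)
      !Unit | ?Unit  ok
        &{err,ack,ok} | &{err,ack,ok}  ✗ choice polarity not flipped — not dual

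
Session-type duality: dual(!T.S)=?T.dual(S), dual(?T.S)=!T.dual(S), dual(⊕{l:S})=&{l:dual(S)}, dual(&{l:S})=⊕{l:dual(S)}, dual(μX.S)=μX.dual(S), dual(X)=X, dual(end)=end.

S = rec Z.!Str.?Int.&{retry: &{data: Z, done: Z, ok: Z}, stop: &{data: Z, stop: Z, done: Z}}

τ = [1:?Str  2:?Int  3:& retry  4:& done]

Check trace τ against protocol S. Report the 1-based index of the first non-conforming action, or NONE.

1

step 1: got ?Str, protocol expects !Str  ✗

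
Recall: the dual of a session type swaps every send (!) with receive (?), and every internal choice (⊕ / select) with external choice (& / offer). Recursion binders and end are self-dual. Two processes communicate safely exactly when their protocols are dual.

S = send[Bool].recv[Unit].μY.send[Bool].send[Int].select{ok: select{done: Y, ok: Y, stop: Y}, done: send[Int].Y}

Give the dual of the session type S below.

recv[Bool].send[Unit].μY.recv[Bool].recv[Int].offer{ok: offer{done: Y, ok: Y, stop: Y}, done: recv[Int].Y}

send[Bool] → recv[Bool]
  recv[Unit] → send[Unit]
    μY → μY  (rec unchanged)
      send[Bool] → recv[Bool]
        send[Int] → recv[Int]
          select{ok,done} → offer{ok,done}  (⊕→&)
            [ok]
              select{done,ok,stop} → offer{done,ok,stop}  (⊕→&)
                [done]
                  dual(Y) = Y
                [ok]
                  dual(Y) = Y
                [stop]
                  dual(Y) = Y
            [done]
              send[Int] → recv[Int]
                dual(Y) = Y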